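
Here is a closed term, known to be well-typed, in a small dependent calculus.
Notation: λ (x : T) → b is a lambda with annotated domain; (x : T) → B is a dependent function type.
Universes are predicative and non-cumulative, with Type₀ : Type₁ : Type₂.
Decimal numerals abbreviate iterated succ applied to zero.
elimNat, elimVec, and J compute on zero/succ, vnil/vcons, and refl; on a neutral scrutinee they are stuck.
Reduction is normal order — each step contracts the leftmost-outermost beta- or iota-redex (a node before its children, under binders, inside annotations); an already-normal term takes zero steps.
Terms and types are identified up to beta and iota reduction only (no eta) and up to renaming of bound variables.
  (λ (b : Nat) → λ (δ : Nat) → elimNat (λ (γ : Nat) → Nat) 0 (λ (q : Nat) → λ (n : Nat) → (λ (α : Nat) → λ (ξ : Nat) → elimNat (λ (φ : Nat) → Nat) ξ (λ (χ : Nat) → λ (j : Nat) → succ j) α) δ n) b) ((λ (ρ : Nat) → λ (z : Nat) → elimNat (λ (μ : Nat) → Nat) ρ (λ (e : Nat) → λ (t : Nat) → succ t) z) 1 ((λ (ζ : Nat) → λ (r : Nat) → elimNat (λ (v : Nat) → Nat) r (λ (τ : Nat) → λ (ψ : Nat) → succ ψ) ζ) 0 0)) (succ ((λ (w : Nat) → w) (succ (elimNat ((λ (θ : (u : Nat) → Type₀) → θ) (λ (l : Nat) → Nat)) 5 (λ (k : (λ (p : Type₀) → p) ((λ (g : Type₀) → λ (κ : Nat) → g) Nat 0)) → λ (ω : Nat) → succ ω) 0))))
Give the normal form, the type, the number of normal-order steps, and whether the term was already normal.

normal form:
  7
the term's type:
  Nat
steps to reach normal form (normal order): 38
term was already normal: no
first redex: a beta-redex


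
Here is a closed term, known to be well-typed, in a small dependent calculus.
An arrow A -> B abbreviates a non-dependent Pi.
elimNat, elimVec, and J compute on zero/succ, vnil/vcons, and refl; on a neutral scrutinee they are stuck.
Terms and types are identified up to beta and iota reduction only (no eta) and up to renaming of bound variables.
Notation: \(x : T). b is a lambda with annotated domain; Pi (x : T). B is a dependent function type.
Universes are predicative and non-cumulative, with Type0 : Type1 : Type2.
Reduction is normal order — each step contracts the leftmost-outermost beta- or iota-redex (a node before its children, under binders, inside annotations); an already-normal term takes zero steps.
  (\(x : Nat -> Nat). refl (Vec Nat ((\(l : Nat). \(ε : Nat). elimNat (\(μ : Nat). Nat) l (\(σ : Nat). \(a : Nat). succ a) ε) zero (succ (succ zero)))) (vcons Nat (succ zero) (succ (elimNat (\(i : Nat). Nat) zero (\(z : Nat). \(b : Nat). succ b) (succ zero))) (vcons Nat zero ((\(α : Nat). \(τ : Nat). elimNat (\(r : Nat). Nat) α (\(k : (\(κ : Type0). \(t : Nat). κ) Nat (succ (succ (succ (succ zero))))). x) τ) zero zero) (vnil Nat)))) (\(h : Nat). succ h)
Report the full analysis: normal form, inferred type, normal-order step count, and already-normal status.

reduced normal form:
  refl (Vec Nat (succ (succ zero))) (vcons Nat (succ zero) (succ (succ zero)) (vcons Nat zero zero (vnil Nat)))
inferred type:
  Eq (Vec Nat (succ (succ zero))) (vcons Nat (succ zero) (succ (succ zero)) (vcons Nat zero zero (vnil Nat))) (vcons Nat (succ zero) (succ (succ zero)) (vcons Nat zero zero (vnil Nat)))
steps to reach normal form (normal order): 17
term was already normal: no
first contracted redex: a beta-redex


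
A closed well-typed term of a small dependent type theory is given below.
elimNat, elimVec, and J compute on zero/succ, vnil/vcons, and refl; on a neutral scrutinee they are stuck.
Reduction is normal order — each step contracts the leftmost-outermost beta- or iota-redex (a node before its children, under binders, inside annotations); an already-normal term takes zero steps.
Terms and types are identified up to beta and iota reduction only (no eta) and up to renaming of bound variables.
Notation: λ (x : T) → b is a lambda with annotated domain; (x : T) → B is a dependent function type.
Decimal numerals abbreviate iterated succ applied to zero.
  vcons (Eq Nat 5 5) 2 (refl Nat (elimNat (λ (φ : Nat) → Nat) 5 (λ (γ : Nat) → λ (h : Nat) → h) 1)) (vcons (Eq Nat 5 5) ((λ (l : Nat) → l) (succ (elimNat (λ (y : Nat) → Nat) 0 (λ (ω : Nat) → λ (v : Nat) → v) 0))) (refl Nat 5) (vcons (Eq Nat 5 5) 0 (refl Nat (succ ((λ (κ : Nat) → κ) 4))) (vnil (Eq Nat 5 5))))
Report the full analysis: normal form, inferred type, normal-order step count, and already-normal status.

resulting normal form:
  vcons (Eq Nat 5 5) 2 (refl Nat 5) (vcons (Eq Nat 5 5) 1 (refl Nat 5) (vcons (Eq Nat 5 5) 0 (refl Nat 5) (vnil (Eq Nat 5 5))))
the term's type:
  Vec (Eq Nat 5 5) 3
normal-order step count: 7
started in normal form: no
first redex: an elimNat iota-redex


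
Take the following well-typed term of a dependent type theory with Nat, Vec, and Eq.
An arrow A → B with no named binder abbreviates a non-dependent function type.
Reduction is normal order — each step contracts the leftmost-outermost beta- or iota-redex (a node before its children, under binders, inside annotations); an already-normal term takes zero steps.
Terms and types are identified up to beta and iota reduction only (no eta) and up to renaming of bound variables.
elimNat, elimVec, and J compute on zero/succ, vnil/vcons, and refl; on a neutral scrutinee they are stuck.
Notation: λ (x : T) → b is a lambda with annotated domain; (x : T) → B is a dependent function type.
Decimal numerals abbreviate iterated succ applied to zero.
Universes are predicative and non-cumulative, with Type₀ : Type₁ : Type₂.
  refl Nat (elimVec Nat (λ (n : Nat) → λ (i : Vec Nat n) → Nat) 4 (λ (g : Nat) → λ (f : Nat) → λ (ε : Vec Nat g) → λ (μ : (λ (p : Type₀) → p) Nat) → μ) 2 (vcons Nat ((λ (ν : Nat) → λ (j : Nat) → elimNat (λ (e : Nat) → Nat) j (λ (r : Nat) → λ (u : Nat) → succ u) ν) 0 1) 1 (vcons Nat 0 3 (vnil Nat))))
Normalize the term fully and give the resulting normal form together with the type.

normal form:
  refl Nat 4
type:
  Eq Nat 4 4
observation: 11 normal-order steps normalize the term, beginning with an elimVec iota-redex.


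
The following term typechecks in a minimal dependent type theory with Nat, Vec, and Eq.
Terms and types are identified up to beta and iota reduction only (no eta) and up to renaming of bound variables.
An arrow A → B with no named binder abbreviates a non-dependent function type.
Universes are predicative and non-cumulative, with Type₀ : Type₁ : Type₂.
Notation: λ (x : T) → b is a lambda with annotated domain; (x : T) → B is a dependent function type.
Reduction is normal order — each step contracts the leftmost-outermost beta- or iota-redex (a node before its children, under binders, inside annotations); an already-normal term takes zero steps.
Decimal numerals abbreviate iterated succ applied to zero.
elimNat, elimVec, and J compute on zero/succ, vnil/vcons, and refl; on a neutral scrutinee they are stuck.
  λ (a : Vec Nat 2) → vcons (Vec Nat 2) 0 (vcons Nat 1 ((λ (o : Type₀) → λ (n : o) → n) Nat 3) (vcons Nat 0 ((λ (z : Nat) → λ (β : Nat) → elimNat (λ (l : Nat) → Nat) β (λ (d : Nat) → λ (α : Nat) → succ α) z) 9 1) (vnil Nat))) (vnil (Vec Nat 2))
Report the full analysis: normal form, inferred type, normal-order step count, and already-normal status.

reduced normal form:
  λ (a : Vec Nat 2) → vcons (Vec Nat 2) 0 (vcons Nat 1 3 (vcons Nat 0 10 (vnil Nat))) (vnil (Vec Nat 2))
inferred type:
  Vec Nat 2 → Vec (Vec Nat 2) 1
steps to reach normal form (normal order): 32
started in normal form: no
first contracted redex: a beta-redex


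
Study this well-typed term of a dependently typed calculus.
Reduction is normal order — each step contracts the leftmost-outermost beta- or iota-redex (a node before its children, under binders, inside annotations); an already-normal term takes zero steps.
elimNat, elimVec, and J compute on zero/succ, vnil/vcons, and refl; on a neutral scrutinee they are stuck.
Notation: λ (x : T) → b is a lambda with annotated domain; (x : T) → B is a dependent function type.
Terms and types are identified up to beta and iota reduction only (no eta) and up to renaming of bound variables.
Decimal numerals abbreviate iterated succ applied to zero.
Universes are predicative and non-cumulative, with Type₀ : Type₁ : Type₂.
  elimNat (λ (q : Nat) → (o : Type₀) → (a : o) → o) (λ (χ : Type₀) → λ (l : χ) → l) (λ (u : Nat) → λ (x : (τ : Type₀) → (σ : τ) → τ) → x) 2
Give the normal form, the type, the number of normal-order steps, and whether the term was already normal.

reduced normal form:
  λ (q : Type₀) → λ (o : q) → o
type:
  (q : Type₀) → (o : q) → q
steps to reach normal form (normal order): 7
already normal: no
first redex: an elimNat iota-redex


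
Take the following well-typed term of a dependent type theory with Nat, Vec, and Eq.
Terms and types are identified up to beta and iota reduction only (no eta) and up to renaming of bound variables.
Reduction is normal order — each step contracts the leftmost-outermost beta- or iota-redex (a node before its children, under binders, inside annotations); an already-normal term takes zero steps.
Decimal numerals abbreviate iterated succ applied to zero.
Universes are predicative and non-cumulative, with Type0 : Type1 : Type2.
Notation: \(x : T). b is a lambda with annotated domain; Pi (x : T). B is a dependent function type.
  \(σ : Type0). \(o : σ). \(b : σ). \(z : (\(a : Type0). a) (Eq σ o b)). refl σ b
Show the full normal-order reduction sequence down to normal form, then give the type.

normal-order reduction:
  \(σ : Type0). \(o : σ). \(b : σ). \(z : (\(a : Type0). a) (Eq σ o b)). refl σ b
  ~> \(σ : Type0). \(o : σ). \(b : σ). \(z : Eq σ o b). refl σ b
the term's type:
  Pi (σ : Type0). Pi (o : σ). Pi (b : σ). Pi (z : Eq σ o b). Eq σ b b


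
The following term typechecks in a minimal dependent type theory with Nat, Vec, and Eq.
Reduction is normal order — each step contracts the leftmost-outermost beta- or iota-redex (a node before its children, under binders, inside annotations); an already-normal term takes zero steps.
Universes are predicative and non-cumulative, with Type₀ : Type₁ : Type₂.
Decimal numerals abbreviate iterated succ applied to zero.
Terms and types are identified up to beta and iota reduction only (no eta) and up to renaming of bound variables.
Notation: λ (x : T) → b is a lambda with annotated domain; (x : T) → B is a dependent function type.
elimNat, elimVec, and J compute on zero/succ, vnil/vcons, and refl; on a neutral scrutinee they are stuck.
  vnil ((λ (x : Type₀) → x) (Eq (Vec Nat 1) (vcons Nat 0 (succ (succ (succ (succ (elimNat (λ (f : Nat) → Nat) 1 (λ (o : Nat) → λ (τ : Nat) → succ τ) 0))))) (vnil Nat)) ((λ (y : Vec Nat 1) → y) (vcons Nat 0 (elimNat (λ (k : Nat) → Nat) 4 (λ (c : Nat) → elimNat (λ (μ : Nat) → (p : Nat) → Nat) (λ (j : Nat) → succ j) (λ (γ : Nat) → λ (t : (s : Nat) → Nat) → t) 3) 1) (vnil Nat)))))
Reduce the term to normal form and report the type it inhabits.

reduced normal form:
  vnil (Eq (Vec Nat 1) (vcons Nat 0 5 (vnil Nat)) (vcons Nat 0 5 (vnil Nat)))
the term's type:
  Vec (Eq (Vec Nat 1) (vcons Nat 0 5 (vnil Nat)) (vcons Nat 0 5 (vnil Nat))) 0
observation: the term reaches its normal form after 17 normal-order steps.


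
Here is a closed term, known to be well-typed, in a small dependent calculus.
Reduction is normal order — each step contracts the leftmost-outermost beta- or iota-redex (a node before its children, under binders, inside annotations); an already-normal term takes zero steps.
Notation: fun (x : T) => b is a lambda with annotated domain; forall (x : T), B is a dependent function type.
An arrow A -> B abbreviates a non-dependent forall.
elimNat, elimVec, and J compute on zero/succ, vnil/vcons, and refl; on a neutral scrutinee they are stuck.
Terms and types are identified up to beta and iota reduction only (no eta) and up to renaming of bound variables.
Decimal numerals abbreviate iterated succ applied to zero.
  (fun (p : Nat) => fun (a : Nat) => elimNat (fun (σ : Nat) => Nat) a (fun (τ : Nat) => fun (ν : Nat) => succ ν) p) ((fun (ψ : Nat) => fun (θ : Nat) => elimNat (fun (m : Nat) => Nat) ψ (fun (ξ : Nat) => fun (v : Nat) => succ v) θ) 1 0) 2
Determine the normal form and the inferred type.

normal form:
  3
type:
  Nat
observation: 9 normal-order steps normalize the term, beginning with a beta-redex.


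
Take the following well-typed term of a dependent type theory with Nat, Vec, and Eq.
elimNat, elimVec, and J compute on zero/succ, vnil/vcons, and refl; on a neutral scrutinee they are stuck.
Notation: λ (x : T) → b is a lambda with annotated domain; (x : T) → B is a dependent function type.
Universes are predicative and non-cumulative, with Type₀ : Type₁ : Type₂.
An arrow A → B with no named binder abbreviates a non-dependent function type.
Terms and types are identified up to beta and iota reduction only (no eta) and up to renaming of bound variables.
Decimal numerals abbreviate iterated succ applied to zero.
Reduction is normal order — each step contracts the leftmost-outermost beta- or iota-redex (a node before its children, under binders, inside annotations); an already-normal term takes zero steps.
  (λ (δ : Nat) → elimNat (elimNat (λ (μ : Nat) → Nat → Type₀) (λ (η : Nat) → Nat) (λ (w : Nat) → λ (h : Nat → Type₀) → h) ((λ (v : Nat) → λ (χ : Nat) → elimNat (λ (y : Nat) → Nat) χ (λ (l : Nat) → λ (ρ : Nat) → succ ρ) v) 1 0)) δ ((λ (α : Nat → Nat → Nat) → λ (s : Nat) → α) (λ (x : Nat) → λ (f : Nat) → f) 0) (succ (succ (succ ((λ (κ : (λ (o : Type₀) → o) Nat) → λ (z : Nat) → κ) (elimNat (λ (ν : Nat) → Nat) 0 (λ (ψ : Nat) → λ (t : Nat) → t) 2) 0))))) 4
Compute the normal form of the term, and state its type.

reduced normal form:
  4
inferred type:
  Nat


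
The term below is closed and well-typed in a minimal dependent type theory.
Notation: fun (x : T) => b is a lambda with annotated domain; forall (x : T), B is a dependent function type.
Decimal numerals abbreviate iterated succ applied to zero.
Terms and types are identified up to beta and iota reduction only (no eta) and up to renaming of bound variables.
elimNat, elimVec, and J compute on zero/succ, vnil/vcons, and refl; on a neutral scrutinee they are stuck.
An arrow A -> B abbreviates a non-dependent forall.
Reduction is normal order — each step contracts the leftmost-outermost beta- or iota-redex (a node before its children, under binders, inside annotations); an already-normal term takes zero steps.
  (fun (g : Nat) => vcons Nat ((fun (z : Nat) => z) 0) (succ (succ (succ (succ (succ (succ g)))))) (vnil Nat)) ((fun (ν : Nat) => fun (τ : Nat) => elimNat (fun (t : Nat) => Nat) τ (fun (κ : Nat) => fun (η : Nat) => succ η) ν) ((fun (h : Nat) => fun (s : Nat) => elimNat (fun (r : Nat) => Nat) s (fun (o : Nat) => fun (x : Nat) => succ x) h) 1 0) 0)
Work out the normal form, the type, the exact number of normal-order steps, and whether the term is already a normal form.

reduced normal form:
  vcons Nat 0 7 (vnil Nat)
type:
  Vec Nat 1
normal-order step count: 14
term was already normal: no
first contracted redex: a beta-redex


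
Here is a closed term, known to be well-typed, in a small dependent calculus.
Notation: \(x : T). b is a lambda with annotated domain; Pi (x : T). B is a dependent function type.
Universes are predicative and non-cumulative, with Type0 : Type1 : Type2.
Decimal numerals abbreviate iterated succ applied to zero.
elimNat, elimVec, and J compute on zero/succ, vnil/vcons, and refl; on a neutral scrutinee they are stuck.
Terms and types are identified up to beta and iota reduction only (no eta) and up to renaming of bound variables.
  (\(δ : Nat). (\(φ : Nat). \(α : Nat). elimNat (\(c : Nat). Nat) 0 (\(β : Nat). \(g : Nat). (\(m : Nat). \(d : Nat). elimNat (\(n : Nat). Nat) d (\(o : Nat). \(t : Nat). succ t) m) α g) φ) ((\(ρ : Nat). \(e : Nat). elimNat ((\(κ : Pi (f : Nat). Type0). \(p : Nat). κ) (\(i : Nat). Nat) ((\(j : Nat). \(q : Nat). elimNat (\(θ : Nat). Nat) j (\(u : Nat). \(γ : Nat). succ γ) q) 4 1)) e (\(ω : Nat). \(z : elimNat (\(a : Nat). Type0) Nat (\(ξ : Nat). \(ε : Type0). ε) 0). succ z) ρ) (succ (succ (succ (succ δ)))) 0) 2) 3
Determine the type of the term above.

type:
  Nat


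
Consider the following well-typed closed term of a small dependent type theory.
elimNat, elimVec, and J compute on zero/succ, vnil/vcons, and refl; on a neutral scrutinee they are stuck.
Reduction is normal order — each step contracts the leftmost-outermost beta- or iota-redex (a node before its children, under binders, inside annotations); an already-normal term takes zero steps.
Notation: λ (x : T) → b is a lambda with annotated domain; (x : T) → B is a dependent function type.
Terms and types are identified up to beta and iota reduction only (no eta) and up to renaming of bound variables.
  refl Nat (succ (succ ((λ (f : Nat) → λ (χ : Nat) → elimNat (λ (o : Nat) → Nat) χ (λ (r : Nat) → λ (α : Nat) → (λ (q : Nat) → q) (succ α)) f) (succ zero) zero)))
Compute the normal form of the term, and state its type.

normal form:
  refl Nat (succ (succ (succ zero)))
type:
  Eq Nat (succ (succ (succ zero))) (succ (succ (succ zero)))


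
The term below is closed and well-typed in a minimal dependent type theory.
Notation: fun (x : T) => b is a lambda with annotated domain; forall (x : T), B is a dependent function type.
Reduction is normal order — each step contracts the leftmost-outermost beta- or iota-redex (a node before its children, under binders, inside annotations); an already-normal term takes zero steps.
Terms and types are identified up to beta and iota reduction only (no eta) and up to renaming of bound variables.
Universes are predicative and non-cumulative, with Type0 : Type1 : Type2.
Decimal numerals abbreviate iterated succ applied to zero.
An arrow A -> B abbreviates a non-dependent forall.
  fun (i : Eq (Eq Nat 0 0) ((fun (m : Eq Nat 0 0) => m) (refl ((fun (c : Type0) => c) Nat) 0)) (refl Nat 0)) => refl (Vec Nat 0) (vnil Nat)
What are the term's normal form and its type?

reduced normal form:
  fun (i : Eq (Eq Nat 0 0) (refl Nat 0) (refl Nat 0)) => refl (Vec Nat 0) (vnil Nat)
the term's type:
  Eq (Eq Nat 0 0) (refl Nat 0) (refl Nat 0) -> Eq (Vec Nat 0) (vnil Nat) (vnil Nat)
observation: the term reaches its normal form after 2 normal-order steps.


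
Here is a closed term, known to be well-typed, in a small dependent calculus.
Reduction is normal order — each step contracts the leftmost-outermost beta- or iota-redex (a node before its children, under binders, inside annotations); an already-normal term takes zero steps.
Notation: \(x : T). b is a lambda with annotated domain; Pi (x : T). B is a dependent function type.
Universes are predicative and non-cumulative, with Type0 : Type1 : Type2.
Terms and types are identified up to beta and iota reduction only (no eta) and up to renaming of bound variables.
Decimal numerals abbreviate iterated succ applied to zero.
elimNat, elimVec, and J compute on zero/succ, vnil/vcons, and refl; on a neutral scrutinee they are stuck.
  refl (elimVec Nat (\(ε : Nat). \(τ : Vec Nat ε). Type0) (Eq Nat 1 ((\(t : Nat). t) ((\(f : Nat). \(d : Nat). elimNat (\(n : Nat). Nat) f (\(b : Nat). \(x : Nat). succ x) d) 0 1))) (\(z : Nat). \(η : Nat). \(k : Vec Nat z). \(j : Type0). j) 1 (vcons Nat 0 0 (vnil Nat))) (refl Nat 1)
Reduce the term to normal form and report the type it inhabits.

normal form:
  refl (Eq Nat 1 1) (refl Nat 1)
inferred type:
  Eq (Eq Nat 1 1) (refl Nat 1) (refl Nat 1)
observation: normalization takes exactly 13 steps under the normal-order strategy.


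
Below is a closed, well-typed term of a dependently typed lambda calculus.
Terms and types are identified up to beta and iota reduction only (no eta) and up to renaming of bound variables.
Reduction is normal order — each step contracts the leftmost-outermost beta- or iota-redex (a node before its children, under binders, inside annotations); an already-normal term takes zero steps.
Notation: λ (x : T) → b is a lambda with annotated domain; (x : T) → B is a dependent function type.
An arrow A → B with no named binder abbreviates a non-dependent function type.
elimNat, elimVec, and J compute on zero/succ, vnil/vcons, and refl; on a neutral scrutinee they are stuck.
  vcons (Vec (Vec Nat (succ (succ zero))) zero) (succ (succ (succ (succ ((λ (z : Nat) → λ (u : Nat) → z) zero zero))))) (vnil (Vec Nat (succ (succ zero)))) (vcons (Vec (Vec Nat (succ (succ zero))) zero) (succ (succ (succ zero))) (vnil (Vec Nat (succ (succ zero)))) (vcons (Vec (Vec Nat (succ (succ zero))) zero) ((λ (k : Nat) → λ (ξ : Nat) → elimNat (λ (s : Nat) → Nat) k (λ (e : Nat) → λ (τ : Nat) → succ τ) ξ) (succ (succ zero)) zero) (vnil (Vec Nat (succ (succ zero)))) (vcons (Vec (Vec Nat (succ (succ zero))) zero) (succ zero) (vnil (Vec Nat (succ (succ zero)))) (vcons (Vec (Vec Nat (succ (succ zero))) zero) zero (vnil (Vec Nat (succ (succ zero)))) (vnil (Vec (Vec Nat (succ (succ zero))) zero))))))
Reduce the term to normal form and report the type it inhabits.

resulting normal form:
  vcons (Vec (Vec Nat (succ (succ zero))) zero) (succ (succ (succ (succ zero)))) (vnil (Vec Nat (succ (succ zero)))) (vcons (Vec (Vec Nat (succ (succ zero))) zero) (succ (succ (succ zero))) (vnil (Vec Nat (succ (succ zero)))) (vcons (Vec (Vec Nat (succ (succ zero))) zero) (succ (succ zero)) (vnil (Vec Nat (succ (succ zero)))) (vcons (Vec (Vec Nat (succ (succ zero))) zero) (succ zero) (vnil (Vec Nat (succ (succ zero)))) (vcons (Vec (Vec Nat (succ (succ zero))) zero) zero (vnil (Vec Nat (succ (succ zero)))) (vnil (Vec (Vec Nat (succ (succ zero))) zero))))))
the term's type:
  Vec (Vec (Vec Nat (succ (succ zero))) zero) (succ (succ (succ (succ (succ zero)))))


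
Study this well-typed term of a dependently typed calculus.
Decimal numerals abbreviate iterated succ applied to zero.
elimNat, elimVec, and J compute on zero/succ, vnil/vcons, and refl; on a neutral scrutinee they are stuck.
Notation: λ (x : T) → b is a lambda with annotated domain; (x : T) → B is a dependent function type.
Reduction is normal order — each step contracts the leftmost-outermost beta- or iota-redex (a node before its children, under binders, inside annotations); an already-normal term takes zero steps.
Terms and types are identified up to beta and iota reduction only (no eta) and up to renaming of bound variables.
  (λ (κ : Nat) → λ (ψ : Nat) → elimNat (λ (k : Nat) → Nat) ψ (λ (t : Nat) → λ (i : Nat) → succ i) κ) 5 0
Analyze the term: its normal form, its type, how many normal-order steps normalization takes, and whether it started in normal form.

resulting normal form:
  5
type:
  Nat
normal-order step count: 18
term was already normal: no
first contracted redex: a beta-redex


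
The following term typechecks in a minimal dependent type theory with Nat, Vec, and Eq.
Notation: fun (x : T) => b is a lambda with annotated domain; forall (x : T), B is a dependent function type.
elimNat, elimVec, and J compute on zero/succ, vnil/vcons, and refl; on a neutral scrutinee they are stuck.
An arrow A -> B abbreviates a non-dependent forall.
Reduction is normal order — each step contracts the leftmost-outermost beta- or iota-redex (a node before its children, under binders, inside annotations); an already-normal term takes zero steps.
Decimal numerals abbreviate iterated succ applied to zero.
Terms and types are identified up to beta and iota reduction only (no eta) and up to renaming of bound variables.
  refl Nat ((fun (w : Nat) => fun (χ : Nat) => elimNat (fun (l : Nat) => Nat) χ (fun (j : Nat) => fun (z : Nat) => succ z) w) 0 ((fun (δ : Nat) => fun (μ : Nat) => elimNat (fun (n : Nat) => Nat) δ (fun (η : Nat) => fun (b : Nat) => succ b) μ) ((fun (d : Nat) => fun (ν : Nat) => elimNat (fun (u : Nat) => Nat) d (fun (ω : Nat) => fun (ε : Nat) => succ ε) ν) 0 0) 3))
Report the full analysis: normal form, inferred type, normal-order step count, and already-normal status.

reduced normal form:
  refl Nat 3
inferred type:
  Eq Nat 3 3
steps to reach normal form (normal order): 18
already normal: no
first redex: a beta-redex


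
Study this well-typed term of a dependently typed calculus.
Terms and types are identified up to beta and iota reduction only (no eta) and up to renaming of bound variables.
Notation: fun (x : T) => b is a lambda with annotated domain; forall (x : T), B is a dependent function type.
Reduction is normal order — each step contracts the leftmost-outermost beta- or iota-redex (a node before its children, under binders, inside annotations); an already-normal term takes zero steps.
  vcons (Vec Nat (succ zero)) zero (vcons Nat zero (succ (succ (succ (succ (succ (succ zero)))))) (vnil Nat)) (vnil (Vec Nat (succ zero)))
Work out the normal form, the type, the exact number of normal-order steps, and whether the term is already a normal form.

reduced normal form:
  vcons (Vec Nat (succ zero)) zero (vcons Nat zero (succ (succ (succ (succ (succ (succ zero)))))) (vnil Nat)) (vnil (Vec Nat (succ zero)))
type:
  Vec (Vec Nat (succ zero)) (succ zero)
steps to reach normal form (normal order): 0
started in normal form: yes


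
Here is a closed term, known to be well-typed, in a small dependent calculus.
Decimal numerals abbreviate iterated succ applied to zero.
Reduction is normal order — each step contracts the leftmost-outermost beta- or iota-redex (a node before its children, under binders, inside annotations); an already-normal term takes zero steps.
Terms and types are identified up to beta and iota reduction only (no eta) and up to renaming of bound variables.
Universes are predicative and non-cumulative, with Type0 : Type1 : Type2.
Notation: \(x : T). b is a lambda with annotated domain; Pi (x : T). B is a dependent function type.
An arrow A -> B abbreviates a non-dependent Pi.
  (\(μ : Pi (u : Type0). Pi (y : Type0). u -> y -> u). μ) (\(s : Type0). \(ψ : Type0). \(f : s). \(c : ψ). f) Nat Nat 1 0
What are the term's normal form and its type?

reduced normal form:
  1
the term's type:
  Nat
observation: the term reaches its normal form after 5 normal-order steps.


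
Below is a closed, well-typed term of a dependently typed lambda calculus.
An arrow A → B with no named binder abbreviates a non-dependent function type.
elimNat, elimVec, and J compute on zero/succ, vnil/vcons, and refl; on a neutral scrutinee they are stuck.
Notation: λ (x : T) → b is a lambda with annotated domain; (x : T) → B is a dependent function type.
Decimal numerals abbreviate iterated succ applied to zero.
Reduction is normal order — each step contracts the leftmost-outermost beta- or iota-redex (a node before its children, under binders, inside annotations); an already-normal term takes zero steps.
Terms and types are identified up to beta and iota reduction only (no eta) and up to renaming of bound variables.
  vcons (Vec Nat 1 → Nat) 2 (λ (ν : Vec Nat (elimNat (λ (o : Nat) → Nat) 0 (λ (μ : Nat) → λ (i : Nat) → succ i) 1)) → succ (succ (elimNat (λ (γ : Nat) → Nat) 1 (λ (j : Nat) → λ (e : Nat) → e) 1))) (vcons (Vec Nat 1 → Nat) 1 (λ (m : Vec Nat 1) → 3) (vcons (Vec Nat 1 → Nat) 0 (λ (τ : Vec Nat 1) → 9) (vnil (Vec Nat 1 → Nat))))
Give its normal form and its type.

reduced normal form:
  vcons (Vec Nat 1 → Nat) 2 (λ (ν : Vec Nat 1) → 3) (vcons (Vec Nat 1 → Nat) 1 (λ (o : Vec Nat 1) → 3) (vcons (Vec Nat 1 → Nat) 0 (λ (μ : Vec Nat 1) → 9) (vnil (Vec Nat 1 → Nat))))
inferred type:
  Vec (Vec Nat 1 → Nat) 3
observation: the leftmost-outermost redex is an elimNat iota-redex, and normalization takes 8 steps.


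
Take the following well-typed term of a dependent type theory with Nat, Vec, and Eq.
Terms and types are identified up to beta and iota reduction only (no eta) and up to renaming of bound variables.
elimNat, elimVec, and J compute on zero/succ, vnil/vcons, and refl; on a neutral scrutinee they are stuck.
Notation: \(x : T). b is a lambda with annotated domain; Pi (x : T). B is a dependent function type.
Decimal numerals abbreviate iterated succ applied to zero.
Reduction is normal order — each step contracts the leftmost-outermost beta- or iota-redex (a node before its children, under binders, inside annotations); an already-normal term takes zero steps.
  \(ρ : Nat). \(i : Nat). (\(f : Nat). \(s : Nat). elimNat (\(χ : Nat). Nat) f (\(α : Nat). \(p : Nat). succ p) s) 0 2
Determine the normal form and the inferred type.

resulting normal form:
  \(ρ : Nat). \(i : Nat). 2
type:
  Pi (ρ : Nat). Pi (i : Nat). Nat
observation: contracting a beta-redex first, the term normalizes in 9 steps.


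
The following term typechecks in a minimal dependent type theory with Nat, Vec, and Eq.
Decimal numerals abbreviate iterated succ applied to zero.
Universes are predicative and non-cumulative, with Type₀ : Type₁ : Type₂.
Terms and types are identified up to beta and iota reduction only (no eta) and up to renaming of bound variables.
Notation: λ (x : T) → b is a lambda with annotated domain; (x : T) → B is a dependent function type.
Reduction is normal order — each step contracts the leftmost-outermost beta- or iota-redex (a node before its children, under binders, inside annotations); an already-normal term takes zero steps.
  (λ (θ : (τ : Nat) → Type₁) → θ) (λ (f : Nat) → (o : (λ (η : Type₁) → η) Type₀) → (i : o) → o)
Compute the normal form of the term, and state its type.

reduced normal form:
  λ (θ : Nat) → (τ : Type₀) → (f : τ) → τ
type:
  (θ : Nat) → Type₁
observation: contracting a beta-redex first, the term normalizes in 2 steps.


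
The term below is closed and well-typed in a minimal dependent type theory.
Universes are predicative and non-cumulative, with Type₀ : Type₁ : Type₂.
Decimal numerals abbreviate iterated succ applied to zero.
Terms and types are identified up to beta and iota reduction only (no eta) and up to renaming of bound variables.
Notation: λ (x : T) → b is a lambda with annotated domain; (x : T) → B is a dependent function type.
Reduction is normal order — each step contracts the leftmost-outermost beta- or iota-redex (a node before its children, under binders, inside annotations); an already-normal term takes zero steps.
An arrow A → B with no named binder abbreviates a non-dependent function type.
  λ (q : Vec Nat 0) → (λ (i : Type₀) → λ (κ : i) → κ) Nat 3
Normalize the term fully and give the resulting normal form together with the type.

normal form:
  λ (q : Vec Nat 0) → 3
the term's type:
  Vec Nat 0 → Nat


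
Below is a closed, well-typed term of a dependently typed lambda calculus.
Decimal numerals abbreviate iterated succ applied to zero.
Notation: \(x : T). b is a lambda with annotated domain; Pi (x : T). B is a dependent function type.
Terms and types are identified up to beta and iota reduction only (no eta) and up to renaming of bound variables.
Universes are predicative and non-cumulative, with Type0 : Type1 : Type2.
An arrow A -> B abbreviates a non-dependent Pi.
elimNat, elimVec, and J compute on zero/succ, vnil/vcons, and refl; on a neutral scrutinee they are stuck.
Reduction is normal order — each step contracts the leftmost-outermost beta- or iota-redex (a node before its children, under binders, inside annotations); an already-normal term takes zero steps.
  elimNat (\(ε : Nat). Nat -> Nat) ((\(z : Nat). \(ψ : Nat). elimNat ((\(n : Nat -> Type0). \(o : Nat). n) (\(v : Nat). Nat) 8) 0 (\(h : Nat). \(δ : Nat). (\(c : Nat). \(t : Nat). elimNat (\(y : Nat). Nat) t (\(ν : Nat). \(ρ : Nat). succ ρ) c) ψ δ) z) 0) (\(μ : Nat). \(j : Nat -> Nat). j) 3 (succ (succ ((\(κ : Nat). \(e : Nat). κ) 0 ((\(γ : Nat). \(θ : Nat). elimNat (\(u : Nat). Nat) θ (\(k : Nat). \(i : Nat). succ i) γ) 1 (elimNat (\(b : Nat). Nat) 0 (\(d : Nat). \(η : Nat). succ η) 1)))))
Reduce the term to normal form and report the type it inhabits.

resulting normal form:
  0
the term's type:
  Nat


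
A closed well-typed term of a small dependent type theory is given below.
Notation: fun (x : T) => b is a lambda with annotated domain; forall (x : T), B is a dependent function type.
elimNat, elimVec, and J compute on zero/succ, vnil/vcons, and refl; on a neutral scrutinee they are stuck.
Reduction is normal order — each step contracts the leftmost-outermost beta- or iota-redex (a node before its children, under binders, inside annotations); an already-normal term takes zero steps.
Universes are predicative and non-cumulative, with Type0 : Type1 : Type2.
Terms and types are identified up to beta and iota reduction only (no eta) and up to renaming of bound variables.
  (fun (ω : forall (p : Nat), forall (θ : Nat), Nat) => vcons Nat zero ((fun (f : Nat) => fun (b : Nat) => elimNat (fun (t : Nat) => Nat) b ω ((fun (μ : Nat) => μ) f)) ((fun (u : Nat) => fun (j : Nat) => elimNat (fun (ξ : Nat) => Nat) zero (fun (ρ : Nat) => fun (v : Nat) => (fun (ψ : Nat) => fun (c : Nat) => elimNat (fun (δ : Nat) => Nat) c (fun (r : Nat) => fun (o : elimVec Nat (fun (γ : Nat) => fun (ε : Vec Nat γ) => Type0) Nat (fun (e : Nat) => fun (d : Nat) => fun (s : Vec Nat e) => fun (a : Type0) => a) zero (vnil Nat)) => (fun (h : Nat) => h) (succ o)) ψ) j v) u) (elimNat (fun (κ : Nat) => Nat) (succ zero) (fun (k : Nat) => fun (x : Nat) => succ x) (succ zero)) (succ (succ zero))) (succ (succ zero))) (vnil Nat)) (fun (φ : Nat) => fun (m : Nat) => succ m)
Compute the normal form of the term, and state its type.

resulting normal form:
  vcons Nat zero (succ (succ (succ (succ (succ (succ zero)))))) (vnil Nat)
the term's type:
  Vec Nat (succ zero)
observation: normalization takes exactly 41 steps under the normal-order strategy.


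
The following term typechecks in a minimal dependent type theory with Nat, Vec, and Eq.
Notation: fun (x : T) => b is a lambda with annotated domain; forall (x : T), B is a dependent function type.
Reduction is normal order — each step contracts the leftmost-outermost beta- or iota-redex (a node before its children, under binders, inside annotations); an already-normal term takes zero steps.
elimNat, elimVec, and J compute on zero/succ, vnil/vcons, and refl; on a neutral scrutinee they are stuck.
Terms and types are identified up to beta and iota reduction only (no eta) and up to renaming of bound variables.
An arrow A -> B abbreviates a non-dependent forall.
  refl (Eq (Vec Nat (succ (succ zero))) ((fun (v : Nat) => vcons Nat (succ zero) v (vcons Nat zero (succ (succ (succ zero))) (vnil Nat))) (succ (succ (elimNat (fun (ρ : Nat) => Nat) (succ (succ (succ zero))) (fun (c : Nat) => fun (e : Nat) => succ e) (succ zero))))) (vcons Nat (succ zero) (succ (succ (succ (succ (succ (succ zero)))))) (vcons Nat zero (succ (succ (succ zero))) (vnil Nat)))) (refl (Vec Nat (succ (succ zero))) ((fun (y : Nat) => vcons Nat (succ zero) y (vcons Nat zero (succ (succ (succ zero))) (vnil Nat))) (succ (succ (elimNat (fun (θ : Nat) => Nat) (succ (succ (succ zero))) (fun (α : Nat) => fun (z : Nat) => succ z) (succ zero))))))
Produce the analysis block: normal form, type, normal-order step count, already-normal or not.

resulting normal form:
  refl (Eq (Vec Nat (succ (succ zero))) (vcons Nat (succ zero) (succ (succ (succ (succ (succ (succ zero)))))) (vcons Nat zero (succ (succ (succ zero))) (vnil Nat))) (vcons Nat (succ zero) (succ (succ (succ (succ (succ (succ zero)))))) (vcons Nat zero (succ (succ (succ zero))) (vnil Nat)))) (refl (Vec Nat (succ (succ zero))) (vcons Nat (succ zero) (succ (succ (succ (succ (succ (succ zero)))))) (vcons Nat zero (succ (succ (succ zero))) (vnil Nat))))
the term's type:
  Eq (Eq (Vec Nat (succ (succ zero))) (vcons Nat (succ zero) (succ (succ (succ (succ (succ (succ zero)))))) (vcons Nat zero (succ (succ (succ zero))) (vnil Nat))) (vcons Nat (succ zero) (succ (succ (succ (succ (succ (succ zero)))))) (vcons Nat zero (succ (succ (succ zero))) (vnil Nat)))) (refl (Vec Nat (succ (succ zero))) (vcons Nat (succ zero) (succ (succ (succ (succ (succ (succ zero)))))) (vcons Nat zero (succ (succ (succ zero))) (vnil Nat)))) (refl (Vec Nat (succ (succ zero))) (vcons Nat (succ zero) (succ (succ (succ (succ (succ (succ zero)))))) (vcons Nat zero (succ (succ (succ zero))) (vnil Nat))))
reduction steps (normal order): 10
already normal: no
first redex: a beta-redex


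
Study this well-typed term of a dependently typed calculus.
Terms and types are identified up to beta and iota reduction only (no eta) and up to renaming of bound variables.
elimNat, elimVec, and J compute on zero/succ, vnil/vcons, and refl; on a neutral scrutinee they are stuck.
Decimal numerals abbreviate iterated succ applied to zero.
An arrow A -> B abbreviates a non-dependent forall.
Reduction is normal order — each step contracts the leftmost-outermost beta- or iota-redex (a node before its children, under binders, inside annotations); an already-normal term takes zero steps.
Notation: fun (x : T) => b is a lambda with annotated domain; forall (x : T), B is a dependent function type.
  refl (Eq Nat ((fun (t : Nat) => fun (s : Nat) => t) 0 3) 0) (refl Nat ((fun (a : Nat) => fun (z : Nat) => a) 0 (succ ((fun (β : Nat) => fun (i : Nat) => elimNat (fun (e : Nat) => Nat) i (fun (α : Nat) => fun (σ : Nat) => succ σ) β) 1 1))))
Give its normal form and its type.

reduced normal form:
  refl (Eq Nat 0 0) (refl Nat 0)
inferred type:
  Eq (Eq Nat 0 0) (refl Nat 0) (refl Nat 0)
observation: reduction starts at a beta-redex, and 4 normal-order steps reach the normal form.


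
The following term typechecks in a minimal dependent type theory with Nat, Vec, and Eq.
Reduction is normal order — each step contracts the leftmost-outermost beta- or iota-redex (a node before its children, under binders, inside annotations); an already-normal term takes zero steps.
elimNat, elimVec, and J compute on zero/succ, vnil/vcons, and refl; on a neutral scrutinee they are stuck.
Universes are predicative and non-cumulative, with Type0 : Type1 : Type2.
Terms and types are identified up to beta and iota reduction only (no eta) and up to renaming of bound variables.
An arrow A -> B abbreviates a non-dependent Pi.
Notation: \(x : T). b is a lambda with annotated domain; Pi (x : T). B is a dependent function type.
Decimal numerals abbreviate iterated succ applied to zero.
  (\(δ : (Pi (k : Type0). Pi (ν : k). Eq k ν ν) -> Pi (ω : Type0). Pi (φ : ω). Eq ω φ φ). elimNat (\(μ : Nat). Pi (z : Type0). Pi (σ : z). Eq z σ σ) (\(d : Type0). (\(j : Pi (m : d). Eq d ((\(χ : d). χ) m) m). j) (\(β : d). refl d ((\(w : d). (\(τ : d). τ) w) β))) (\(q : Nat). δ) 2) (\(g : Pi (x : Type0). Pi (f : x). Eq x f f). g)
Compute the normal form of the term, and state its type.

normal form:
  \(δ : Type0). \(k : δ). refl δ k
the term's type:
  Pi (δ : Type0). Pi (k : δ). Eq δ k k
observation: 11 normal-order steps separate the term from its normal form.


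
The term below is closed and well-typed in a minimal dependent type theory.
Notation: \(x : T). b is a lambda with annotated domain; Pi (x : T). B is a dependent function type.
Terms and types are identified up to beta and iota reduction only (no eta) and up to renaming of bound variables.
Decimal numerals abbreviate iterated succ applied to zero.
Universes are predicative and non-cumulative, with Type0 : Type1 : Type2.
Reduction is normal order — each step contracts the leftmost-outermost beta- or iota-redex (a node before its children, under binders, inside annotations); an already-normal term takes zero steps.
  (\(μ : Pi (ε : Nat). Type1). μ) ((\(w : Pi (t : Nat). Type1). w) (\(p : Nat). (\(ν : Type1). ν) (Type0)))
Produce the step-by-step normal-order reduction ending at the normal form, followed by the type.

reduction (normal order):
  (\(μ : Pi (ε : Nat). Type1). μ) ((\(w : Pi (t : Nat). Type1). w) (\(p : Nat). (\(ν : Type1). ν) (Type0)))
  ~> (\(μ : Pi (ε : Nat). Type1). μ) (\(w : Nat). (\(t : Type1). t) (Type0))
  ~> \(μ : Nat). (\(ε : Type1). ε) (Type0)
  ~> \(μ : Nat). Type0
the term's type:
  Pi (μ : Nat). Type1
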